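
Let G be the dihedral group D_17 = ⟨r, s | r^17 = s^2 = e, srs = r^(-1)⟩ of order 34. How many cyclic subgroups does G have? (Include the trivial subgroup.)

19

A cyclic subgroup of order d is generated by each of its φ(d) elements of order d, so the cyclic subgroups of order d number (#elements of order d)/φ(d).
Cyclic subgroups by order — order 1: 1; order 2: 17; order 17: 1.
Total: 19.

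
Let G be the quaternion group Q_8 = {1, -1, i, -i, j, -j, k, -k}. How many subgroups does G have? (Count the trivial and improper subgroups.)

|G| = 8, so by Lagrange every subgroup order divides 8. Divisors: 1, 2, 4, 8.
Subgroups by order — order 1: 1; order 2: 1; order 4: 3; order 8: 1.
Total: 1 + 1 + 3 + 1 = 6.

6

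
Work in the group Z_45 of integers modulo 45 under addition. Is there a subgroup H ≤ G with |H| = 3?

3 | 45. A subgroup of order 3 is {0, 15, 30}.

Yes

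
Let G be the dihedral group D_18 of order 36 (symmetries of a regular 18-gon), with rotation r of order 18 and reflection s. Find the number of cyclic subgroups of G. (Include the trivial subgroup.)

A cyclic subgroup of order d is generated by each of its φ(d) elements of order d, so the cyclic subgroups of order d number (#elements of order d)/φ(d).
Cyclic subgroups by order — order 1: 1; order 2: 19; order 3: 1; order 6: 1; order 9: 1; order 18: 1.
Total: 24.

24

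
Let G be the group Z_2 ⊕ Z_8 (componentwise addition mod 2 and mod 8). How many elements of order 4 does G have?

An element (a,b) has order lcm(ord(a), ord(b)); count pairs with lcm equal to 4.
Enumerating gives 4 such elements.

4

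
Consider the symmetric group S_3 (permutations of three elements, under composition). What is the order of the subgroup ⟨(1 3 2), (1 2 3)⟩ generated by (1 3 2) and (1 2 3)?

3

|⟨(1 3 2)⟩| = 3 and |⟨(1 2 3)⟩| = 3, so |H| is a multiple of lcm(3, 3) = 3 and divides |G| = 6.
Closing under the operation: H = {e, (1 2 3), (1 3 2)}, so |H| = 3.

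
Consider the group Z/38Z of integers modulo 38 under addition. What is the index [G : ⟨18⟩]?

2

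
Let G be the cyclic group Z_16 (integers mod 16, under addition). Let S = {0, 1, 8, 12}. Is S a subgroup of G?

No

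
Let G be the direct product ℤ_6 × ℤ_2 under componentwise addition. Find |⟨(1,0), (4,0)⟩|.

6

|⟨(1,0)⟩| = 6 and |⟨(4,0)⟩| = 3, so |H| is a multiple of lcm(6, 3) = 6 and divides |G| = 12.
Closing under the operation: H = {(0,0), (1,0), (2,0), (3,0), (4,0), (5,0)}, so |H| = 6.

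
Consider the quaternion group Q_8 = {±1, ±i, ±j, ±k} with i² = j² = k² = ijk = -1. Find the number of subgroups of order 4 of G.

3

|G| = 8 and 4 | 8, so subgroups of order 4 are possible by Lagrange.
The subgroups of order 4 are: {1, -1, i, -i}; {1, -1, j, -j}; {1, -1, k, -k}.
So G has 3 subgroups of order 4.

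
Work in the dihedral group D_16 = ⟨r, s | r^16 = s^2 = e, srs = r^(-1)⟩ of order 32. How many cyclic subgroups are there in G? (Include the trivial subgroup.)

21

Group the elements of G by the cyclic subgroup they generate; each cyclic subgroup of order d accounts for φ(d) elements.
Cyclic subgroups by order — order 1: 1; order 2: 17; order 4: 1; order 8: 1; order 16: 1.
Total: 21.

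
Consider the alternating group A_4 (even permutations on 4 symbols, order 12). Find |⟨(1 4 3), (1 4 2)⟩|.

|⟨(1 4 3)⟩| = 3 and |⟨(1 4 2)⟩| = 3, so |H| is a multiple of lcm(3, 3) = 3 and divides |G| = 12.
Closing {(1 4 3), (1 4 2)} under the group operation gives all of G, so |H| = 12.

12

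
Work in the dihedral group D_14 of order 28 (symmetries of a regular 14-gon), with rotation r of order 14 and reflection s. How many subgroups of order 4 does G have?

|G| = 28 and 4 | 28, so subgroups of order 4 are possible by Lagrange.
The subgroups of order 4 are: {e, r^7, r^3s, r^10s}; {e, r^7, r^4s, r^11s}; {e, r^7, r^5s, r^12s}; {e, r^7, r^6s, r^13s}; … (7 in all).
So G has 7 subgroups of order 4.

7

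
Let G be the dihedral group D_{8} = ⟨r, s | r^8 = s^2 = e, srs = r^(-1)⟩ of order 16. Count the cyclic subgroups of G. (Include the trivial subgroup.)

A cyclic subgroup of order d is generated by each of its φ(d) elements of order d, so the cyclic subgroups of order d number (#elements of order d)/φ(d).
Cyclic subgroups by order — order 1: 1; order 2: 9; order 4: 1; order 8: 1.
Total: 12.

12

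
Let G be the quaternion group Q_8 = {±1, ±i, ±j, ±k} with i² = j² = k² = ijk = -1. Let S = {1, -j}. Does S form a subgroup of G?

-j ∈ S but its inverse j ∉ S, so S is not a subgroup.

No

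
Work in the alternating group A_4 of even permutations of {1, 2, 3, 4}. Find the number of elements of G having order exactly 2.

The elements of order 2 are: (1 2)(3 4), (1 3)(2 4), (1 4)(2 3).
That's 3.

3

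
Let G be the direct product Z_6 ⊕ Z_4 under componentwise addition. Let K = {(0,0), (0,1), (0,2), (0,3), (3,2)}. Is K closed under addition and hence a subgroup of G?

|K| = 5 does not divide |G| = 24, so by Lagrange K is not a subgroup.

No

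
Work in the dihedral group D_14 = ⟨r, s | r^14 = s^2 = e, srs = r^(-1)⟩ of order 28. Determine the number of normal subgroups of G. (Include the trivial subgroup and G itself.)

7

G has 28 subgroups. Checking conjugation-invariance by order — order 1: 1/1 normal; order 2: 1/15 normal; order 4: 0/7 normal; order 7: 1/1 normal; order 14: 3/3 normal; order 28: 1/1 normal.
Total normal subgroups: 7.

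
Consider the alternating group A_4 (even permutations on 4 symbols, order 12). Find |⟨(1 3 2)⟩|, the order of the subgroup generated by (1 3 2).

3

Computing powers of (1 3 2): the smallest k with ((1 3 2))^k = e is k = 3.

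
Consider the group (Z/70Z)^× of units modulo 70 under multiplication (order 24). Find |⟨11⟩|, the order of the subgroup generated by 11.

3

Compute successive powers of 11 mod 70: 11, 51, 1; 11^3 ≡ 1 (mod 70).
So |⟨11⟩| = 3.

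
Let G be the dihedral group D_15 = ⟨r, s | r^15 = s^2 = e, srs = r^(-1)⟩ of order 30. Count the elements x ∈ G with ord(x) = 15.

8

The elements of order 15 are: r, r^2, r^4, r^7, r^8, r^11, r^13, r^14.
That's 8.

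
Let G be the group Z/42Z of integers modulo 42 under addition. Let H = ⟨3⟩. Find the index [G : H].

3

|⟨3⟩| = 14 and |G| = 42.
By Lagrange, [G : H] = |G|/|H| = 42/14 = 3.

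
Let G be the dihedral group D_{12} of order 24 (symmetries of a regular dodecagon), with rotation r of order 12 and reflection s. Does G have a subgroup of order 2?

Yes

2 | 24. A subgroup of order 2 is {e, r^10s}.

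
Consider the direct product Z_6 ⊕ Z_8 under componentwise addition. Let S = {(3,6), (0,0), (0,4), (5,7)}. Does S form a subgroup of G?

(5,7) ∈ S but its inverse (1,1) ∉ S, so S is not a subgroup.

No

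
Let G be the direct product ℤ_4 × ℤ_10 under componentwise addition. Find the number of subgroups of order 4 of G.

3

|G| = 40 and 4 | 40, so subgroups of order 4 are possible by Lagrange.
The subgroups of order 4 are: {(0,0), (0,5), (2,0), (2,5)}; {(0,0), (1,0), (2,0), (3,0)}; {(0,0), (1,5), (2,0), (3,5)}.
So G has 3 subgroups of order 4.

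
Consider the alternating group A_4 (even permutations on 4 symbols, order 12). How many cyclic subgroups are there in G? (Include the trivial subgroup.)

Group the elements of G by the cyclic subgroup they generate; each cyclic subgroup of order d accounts for φ(d) elements.
Cyclic subgroups by order — order 1: 1; order 2: 3; order 3: 4.
Total: 8.

8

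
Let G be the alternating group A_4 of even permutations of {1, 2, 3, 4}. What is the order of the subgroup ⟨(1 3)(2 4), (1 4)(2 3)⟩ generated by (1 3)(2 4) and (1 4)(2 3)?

|⟨(1 3)(2 4)⟩| = 2 and |⟨(1 4)(2 3)⟩| = 2, so |H| is a multiple of lcm(2, 2) = 2 and divides |G| = 12.
Closing under the operation: H = {e, (1 2)(3 4), (1 3)(2 4), (1 4)(2 3)}, so |H| = 4.

4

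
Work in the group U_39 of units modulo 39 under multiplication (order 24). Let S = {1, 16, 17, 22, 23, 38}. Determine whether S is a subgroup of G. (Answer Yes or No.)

|S| = 6 divides |G| = 24, consistent with Lagrange.
S contains the identity, every element's inverse is in S, and S is closed under ·: it is a subgroup.
In fact S = ⟨17⟩.

Yes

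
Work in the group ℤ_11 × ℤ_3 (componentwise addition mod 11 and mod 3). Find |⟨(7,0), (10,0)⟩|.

11

|⟨(7,0)⟩| = 11 and |⟨(10,0)⟩| = 11, so |H| is a multiple of lcm(11, 11) = 11 and divides |G| = 33.
Closing under the operation: H = {(0,0), (1,0), (2,0), (3,0), (4,0), (5,0), (6,0), (7,0), (8,0), (9,0), (10,0)}, so |H| = 11.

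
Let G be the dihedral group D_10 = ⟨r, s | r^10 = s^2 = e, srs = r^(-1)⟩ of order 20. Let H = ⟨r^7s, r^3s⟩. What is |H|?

10

|⟨r^7s⟩| = 2 and |⟨r^3s⟩| = 2, so |H| is a multiple of lcm(2, 2) = 2 and divides |G| = 20.
Closing under the operation: H = {e, r^2, r^4, r^6, r^8, rs, r^3s, r^5s, r^7s, r^9s}, so |H| = 10.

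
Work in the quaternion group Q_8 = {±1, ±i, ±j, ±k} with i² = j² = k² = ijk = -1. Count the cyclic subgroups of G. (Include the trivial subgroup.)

A cyclic subgroup of order d is generated by each of its φ(d) elements of order d, so the cyclic subgroups of order d number (#elements of order d)/φ(d).
Cyclic subgroups by order — order 1: 1; order 2: 1; order 4: 3.
Total: 5.

5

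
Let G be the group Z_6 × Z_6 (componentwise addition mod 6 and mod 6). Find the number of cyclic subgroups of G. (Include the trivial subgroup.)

20

A cyclic subgroup of order d is generated by each of its φ(d) elements of order d, so the cyclic subgroups of order d number (#elements of order d)/φ(d).
Cyclic subgroups by order — order 1: 1; order 2: 3; order 3: 4; order 6: 12.
Total: 20.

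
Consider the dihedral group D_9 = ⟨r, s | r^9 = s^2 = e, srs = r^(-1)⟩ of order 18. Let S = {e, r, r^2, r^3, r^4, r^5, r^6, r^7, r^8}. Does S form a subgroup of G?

Yes

|S| = 9 divides |G| = 18, consistent with Lagrange.
S contains the identity, every element's inverse is in S, and S is closed under ·: it is a subgroup.
In fact S = ⟨r^4⟩.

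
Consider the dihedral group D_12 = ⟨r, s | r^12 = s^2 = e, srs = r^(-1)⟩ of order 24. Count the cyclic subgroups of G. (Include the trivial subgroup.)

Each element a generates a cyclic subgroup ⟨a⟩; distinct elements may generate the same one (a cyclic group of order d has φ(d) generators).
Cyclic subgroups by order — order 1: 1; order 2: 13; order 3: 1; order 4: 1; order 6: 1; order 12: 1.
Total: 18.

18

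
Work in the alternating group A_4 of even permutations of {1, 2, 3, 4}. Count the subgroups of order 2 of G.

3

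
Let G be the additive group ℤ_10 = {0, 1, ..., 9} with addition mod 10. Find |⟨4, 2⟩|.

|⟨4⟩| = 5 and |⟨2⟩| = 5, so |H| is a multiple of lcm(5, 5) = 5 and divides |G| = 10.
Closing under the operation: H = {0, 2, 4, 6, 8}, so |H| = 5.

5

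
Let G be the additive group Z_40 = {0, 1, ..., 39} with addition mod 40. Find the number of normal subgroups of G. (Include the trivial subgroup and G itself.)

G is abelian, so every subgroup is normal.
G has 8 subgroups in total, hence 8 normal subgroups.

8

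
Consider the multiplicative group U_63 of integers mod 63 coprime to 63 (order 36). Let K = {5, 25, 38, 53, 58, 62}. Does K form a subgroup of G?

No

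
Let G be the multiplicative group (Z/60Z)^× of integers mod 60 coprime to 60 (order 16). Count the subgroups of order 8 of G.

7

|G| = 16 and 8 | 16, so subgroups of order 8 are possible by Lagrange.
The subgroups of order 8 are: {1, 11, 13, 23, 37, 47, 49, 59}; {1, 7, 11, 17, 43, 49, 53, 59}; {1, 11, 19, 29, 31, 41, 49, 59}; {1, 13, 17, 29, 37, 41, 49, 53}; … (7 in all).
So G has 7 subgroups of order 8.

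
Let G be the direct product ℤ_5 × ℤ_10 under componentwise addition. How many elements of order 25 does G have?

0

An element (a,b) has order lcm(ord(a), ord(b)); count pairs with lcm equal to 25.
Enumerating gives 0 such elements.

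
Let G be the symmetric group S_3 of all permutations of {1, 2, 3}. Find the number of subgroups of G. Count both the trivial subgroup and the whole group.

|G| = 6, so by Lagrange every subgroup order divides 6. Divisors: 1, 2, 3, 6.
Subgroups by order — order 1: 1; order 2: 3; order 3: 1; order 6: 1.
Total: 1 + 3 + 1 + 1 = 6.

6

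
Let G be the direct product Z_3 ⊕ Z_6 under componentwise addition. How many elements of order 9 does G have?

0

An element (a,b) has order lcm(ord(a), ord(b)); count pairs with lcm equal to 9.
Enumerating gives 0 such elements.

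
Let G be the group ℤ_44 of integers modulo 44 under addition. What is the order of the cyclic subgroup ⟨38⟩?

In ℤ_44, the order of an element a is n/gcd(a, n).
gcd(38, 44) = 2, so |⟨38⟩| = 44/2 = 22.

22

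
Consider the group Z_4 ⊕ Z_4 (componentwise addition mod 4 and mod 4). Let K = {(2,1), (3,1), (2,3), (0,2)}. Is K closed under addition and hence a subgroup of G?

No

The identity (0,0) ∉ K, so K is not a subgroup.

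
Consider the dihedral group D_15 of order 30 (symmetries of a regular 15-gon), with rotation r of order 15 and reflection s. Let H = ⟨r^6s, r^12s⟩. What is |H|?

10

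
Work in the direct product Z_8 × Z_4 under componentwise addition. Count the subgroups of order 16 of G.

3

|G| = 32 and 16 | 32, so subgroups of order 16 are possible by Lagrange.
The subgroups of order 16 are: {(0,0), (0,1), (0,2), (0,3), (2,0), (2,1), (2,2), (2,3), (4,0), (4,1), (4,2), (4,3), (6,0), (6,1), (6,2), (6,3)}; {(0,0), (0,2), (1,0), (1,2), (2,0), (2,2), (3,0), (3,2), (4,0), (4,2), (5,0), (5,2), (6,0), (6,2), (7,0), (7,2)}; {(0,0), (0,2), (1,1), (1,3), (2,0), (2,2), (3,1), (3,3), (4,0), (4,2), (5,1), (5,3), (6,0), (6,2), (7,1), (7,3)}.
So G has 3 subgroups of order 16.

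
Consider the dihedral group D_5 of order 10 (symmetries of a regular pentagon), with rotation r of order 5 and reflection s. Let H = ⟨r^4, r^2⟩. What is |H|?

|⟨r^4⟩| = 5 and |⟨r^2⟩| = 5, so |H| is a multiple of lcm(5, 5) = 5 and divides |G| = 10.
Closing under the operation: H = {e, r, r^2, r^3, r^4}, so |H| = 5.

5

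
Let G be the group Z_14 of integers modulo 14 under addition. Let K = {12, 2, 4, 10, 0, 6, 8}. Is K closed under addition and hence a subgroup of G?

|K| = 7 divides |G| = 14, consistent with Lagrange.
K contains the identity, every element's inverse is in K, and K is closed under +: it is a subgroup.
In fact K = ⟨2⟩.

Yes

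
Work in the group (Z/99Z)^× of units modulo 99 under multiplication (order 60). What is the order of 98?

2

Compute successive powers of 98 mod 99: 98, 1; 98^2 ≡ 1 (mod 99).
So |⟨98⟩| = 2.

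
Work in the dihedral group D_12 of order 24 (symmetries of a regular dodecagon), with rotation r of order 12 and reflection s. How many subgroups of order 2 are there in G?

13

|G| = 24 and 2 | 24, so subgroups of order 2 are possible by Lagrange.
The subgroups of order 2 are: {e, r^10s}; {e, r^11s}; {e, r^2s}; {e, r^3s}; … (13 in all).
So G has 13 subgroups of order 2.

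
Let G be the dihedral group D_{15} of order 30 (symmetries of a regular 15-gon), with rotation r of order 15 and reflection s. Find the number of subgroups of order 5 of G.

|G| = 30 and 5 | 30, so subgroups of order 5 are possible by Lagrange.
The subgroups of order 5 are: {e, r^3, r^6, r^9, r^12}.
So G has 1 subgroup of order 5.

1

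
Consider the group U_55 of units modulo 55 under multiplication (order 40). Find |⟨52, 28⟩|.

|⟨52⟩| = 20 and |⟨28⟩| = 20, so |H| is a multiple of lcm(20, 20) = 20 and divides |G| = 40.
Closing under the operation: H = {1, 2, 4, 7, 8, 9, 13, 14, 16, 17, 18, 26, 28, 31, 32, 34, 36, 43, 49, 52}, so |H| = 20.

20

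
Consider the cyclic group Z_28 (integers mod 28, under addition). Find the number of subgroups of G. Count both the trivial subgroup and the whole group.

6

Subgroups of the cyclic group Z_28 correspond bijectively to divisors of 28.
Divisors of 28: 1, 2, 4, 7, 14, 28.
So Z_28 has 6 subgroups.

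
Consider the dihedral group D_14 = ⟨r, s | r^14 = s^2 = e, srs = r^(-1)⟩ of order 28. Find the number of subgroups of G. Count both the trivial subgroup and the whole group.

28

|G| = 28, so by Lagrange every subgroup order divides 28. Divisors: 1, 2, 4, 7, 14, 28.
Subgroups by order — order 1: 1; order 2: 15; order 4: 7; order 7: 1; order 14: 3; order 28: 1.
Total: 1 + 15 + 7 + 1 + 3 + 1 = 28.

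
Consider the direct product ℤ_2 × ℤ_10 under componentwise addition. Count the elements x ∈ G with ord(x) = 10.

An element (a,b) has order lcm(ord(a), ord(b)); count pairs with lcm equal to 10.
Enumerating gives 12 such elements.

12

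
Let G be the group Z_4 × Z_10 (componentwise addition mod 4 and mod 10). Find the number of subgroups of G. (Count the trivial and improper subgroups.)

16

|G| = 40, so by Lagrange every subgroup order divides 40. Divisors: 1, 2, 4, 5, 8, 10, 20, 40.
Subgroups by order — order 1: 1; order 2: 3; order 4: 3; order 5: 1; order 8: 1; order 10: 3; order 20: 3; order 40: 1.
Total: 1 + 3 + 3 + 1 + 1 + 3 + 3 + 1 = 16.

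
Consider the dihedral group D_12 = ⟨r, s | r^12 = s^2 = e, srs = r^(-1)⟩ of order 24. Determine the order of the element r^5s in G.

2

Computing powers of r^5s: the smallest k with (r^5s)^k = e is k = 2.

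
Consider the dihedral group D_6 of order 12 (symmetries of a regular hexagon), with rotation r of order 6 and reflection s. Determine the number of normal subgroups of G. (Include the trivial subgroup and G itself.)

G has 16 subgroups. Checking conjugation-invariance by order — order 1: 1/1 normal; order 2: 1/7 normal; order 3: 1/1 normal; order 4: 0/3 normal; order 6: 3/3 normal; order 12: 1/1 normal.
Total normal subgroups: 7.

7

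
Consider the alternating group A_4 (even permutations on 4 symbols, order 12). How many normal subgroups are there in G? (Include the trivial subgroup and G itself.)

G has 10 subgroups. Checking conjugation-invariance by order — order 1: 1/1 normal; order 2: 0/3 normal; order 3: 0/4 normal; order 4: 1/1 normal; order 12: 1/1 normal.
Total normal subgroups: 3.

3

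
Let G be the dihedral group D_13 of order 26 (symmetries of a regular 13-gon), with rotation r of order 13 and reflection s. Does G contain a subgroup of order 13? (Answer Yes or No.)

Yes

13 | 26. A subgroup of order 13 is {e, r, r^2, r^3, r^4, r^5, r^6, r^7, r^8, r^9, r^10, r^11, r^12}.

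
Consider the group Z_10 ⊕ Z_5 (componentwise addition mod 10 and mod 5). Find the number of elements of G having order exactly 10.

An element (a,b) has order lcm(ord(a), ord(b)); count pairs with lcm equal to 10.
Enumerating gives 24 such elements.

24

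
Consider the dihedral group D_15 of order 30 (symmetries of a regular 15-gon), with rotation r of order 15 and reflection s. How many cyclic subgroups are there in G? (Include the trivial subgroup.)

Each element a generates a cyclic subgroup ⟨a⟩; distinct elements may generate the same one (a cyclic group of order d has φ(d) generators).
Cyclic subgroups by order — order 1: 1; order 2: 15; order 3: 1; order 5: 1; order 15: 1.
Total: 19.

19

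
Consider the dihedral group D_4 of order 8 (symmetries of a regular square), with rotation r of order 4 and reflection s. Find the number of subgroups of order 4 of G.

|G| = 8 and 4 | 8, so subgroups of order 4 are possible by Lagrange.
The subgroups of order 4 are: {e, r, r^2, r^3}; {e, r^2, s, r^2s}; {e, r^2, rs, r^3s}.
So G has 3 subgroups of order 4.

3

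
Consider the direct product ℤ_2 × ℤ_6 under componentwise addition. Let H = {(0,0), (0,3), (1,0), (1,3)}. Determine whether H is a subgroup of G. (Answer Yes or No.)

|H| = 4 divides |G| = 12, consistent with Lagrange.
H contains the identity, every element's inverse is in H, and H is closed under +: it is a subgroup.

Yes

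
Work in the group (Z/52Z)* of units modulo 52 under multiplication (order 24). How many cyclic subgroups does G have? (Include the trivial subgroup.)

Each element a generates a cyclic subgroup ⟨a⟩; distinct elements may generate the same one (a cyclic group of order d has φ(d) generators).
Cyclic subgroups by order — order 1: 1; order 2: 3; order 3: 1; order 4: 2; order 6: 3; order 12: 2.
Total: 12.

12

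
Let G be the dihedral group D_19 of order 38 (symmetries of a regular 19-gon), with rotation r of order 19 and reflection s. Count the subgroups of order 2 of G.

|G| = 38 and 2 | 38, so subgroups of order 2 are possible by Lagrange.
The subgroups of order 2 are: {e, r^10s}; {e, r^11s}; {e, r^12s}; {e, r^13s}; … (19 in all).
So G has 19 subgroups of order 2.

19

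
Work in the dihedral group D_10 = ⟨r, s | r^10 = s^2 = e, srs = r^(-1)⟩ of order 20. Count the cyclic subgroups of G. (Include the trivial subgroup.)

Each element a generates a cyclic subgroup ⟨a⟩; distinct elements may generate the same one (a cyclic group of order d has φ(d) generators).
Cyclic subgroups by order — order 1: 1; order 2: 11; order 5: 1; order 10: 1.
Total: 14.

14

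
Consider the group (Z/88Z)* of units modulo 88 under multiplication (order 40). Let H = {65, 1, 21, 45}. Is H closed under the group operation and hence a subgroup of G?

|H| = 4 divides |G| = 40, consistent with Lagrange.
H contains the identity, every element's inverse is in H, and H is closed under ·: it is a subgroup.

Yes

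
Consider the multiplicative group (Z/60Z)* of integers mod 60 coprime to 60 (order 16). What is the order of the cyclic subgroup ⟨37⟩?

4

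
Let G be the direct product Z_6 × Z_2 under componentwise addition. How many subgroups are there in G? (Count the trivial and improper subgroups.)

10

|G| = 12, so by Lagrange every subgroup order divides 12. Divisors: 1, 2, 3, 4, 6, 12.
Subgroups by order — order 1: 1; order 2: 3; order 3: 1; order 4: 1; order 6: 3; order 12: 1.
Total: 1 + 3 + 1 + 1 + 3 + 1 = 10.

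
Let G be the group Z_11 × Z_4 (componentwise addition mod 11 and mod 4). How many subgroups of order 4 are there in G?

|G| = 44 and 4 | 44, so subgroups of order 4 are possible by Lagrange.
The subgroups of order 4 are: {(0,0), (0,1), (0,2), (0,3)}.
So G has 1 subgroup of order 4.

1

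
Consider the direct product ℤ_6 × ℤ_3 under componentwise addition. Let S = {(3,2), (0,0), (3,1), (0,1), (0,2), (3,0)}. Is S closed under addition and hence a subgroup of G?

Yes

|S| = 6 divides |G| = 18, consistent with Lagrange.
S contains the identity, every element's inverse is in S, and S is closed under +: it is a subgroup.
In fact S = ⟨(3,1)⟩.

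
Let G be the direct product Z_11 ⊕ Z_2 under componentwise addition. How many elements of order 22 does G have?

10

An element (a,b) has order lcm(ord(a), ord(b)); count pairs with lcm equal to 22.
Enumerating gives 10 such elements.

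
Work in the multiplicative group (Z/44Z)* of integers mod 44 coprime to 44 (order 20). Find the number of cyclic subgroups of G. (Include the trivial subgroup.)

8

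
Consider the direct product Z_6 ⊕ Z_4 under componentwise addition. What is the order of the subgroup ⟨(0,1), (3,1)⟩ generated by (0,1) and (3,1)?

|⟨(0,1)⟩| = 4 and |⟨(3,1)⟩| = 4, so |H| is a multiple of lcm(4, 4) = 4 and divides |G| = 24.
Closing under the operation: H = {(0,0), (0,1), (0,2), (0,3), (3,0), (3,1), (3,2), (3,3)}, so |H| = 8.

8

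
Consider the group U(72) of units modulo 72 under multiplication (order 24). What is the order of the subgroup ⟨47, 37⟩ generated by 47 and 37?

|⟨47⟩| = 6 and |⟨37⟩| = 2, so |H| is a multiple of lcm(6, 2) = 6 and divides |G| = 24.
Closing under the operation: H = {1, 11, 13, 23, 25, 35, 37, 47, 49, 59, 61, 71}, so |H| = 12.

12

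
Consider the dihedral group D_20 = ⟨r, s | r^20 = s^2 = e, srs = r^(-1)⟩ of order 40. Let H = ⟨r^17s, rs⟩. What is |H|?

10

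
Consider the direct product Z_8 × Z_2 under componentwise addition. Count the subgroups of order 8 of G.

|G| = 16 and 8 | 16, so subgroups of order 8 are possible by Lagrange.
The subgroups of order 8 are: {(0,0), (0,1), (2,0), (2,1), (4,0), (4,1), (6,0), (6,1)}; {(0,0), (1,0), (2,0), (3,0), (4,0), (5,0), (6,0), (7,0)}; {(0,0), (1,1), (2,0), (3,1), (4,0), (5,1), (6,0), (7,1)}.
So G has 3 subgroups of order 8.

3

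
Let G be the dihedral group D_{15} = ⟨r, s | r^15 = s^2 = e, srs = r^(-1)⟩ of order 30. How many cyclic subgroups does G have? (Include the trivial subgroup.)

Each element a generates a cyclic subgroup ⟨a⟩; distinct elements may generate the same one (a cyclic group of order d has φ(d) generators).
Cyclic subgroups by order — order 1: 1; order 2: 15; order 3: 1; order 5: 1; order 15: 1.
Total: 19.

19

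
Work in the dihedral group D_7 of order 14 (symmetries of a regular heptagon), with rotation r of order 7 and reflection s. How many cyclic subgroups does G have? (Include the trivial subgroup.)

9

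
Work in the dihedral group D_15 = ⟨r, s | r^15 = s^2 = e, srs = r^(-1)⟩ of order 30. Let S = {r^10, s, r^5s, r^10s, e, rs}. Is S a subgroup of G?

No

r^10 ∈ S but its inverse r^5 ∉ S, so S is not a subgroup.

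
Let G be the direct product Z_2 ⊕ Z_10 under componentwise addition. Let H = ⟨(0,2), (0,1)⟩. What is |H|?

|⟨(0,2)⟩| = 5 and |⟨(0,1)⟩| = 10, so |H| is a multiple of lcm(5, 10) = 10 and divides |G| = 20.
Closing under the operation: H = {(0,0), (0,1), (0,2), (0,3), (0,4), (0,5), (0,6), (0,7), (0,8), (0,9)}, so |H| = 10.

10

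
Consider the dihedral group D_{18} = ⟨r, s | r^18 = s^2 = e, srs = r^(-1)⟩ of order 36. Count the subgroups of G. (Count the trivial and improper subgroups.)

|G| = 36, so by Lagrange every subgroup order divides 36. Divisors: 1, 2, 3, 4, 6, 9, 12, 18, 36.
Subgroups by order — order 1: 1; order 2: 19; order 3: 1; order 4: 9; order 6: 7; order 9: 1; order 12: 3; order 18: 3; order 36: 1.
Total: 1 + 19 + 1 + 9 + 7 + 1 + 3 + 3 + 1 = 45.

45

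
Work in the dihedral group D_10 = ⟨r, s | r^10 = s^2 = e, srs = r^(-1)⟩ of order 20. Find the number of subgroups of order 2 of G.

|G| = 20 and 2 | 20, so subgroups of order 2 are possible by Lagrange.
The subgroups of order 2 are: {e, r^2s}; {e, r^3s}; {e, r^4s}; {e, r^5}; … (11 in all).
So G has 11 subgroups of order 2.

11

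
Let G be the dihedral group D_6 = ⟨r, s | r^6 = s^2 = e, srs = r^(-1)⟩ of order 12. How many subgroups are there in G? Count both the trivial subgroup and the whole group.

|G| = 12, so by Lagrange every subgroup order divides 12. Divisors: 1, 2, 3, 4, 6, 12.
Subgroups by order — order 1: 1; order 2: 7; order 3: 1; order 4: 3; order 6: 3; order 12: 1.
Total: 1 + 7 + 1 + 3 + 3 + 1 = 16.

16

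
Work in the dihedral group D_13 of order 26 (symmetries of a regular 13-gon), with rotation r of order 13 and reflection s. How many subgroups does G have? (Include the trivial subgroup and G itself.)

|G| = 26, so by Lagrange every subgroup order divides 26. Divisors: 1, 2, 13, 26.
Subgroups by order — order 1: 1; order 2: 13; order 13: 1; order 26: 1.
Total: 1 + 13 + 1 + 1 = 16.

16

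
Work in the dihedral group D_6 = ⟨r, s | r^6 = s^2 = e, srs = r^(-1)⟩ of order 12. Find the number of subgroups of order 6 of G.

3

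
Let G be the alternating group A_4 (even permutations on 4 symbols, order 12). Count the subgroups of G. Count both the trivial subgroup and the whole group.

10

|G| = 12, so by Lagrange every subgroup order divides 12. Divisors: 1, 2, 3, 4, 6, 12.
Subgroups by order — order 1: 1; order 2: 3; order 3: 4; order 4: 1; order 6: 0; order 12: 1.
Total: 1 + 3 + 4 + 1 + 0 + 1 = 10.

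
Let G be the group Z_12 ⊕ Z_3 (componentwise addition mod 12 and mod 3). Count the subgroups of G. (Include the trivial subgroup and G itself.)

|G| = 36, so by Lagrange every subgroup order divides 36. Divisors: 1, 2, 3, 4, 6, 9, 12, 18, 36.
Subgroups by order — order 1: 1; order 2: 1; order 3: 4; order 4: 1; order 6: 4; order 9: 1; order 12: 4; order 18: 1; order 36: 1.
Total: 1 + 1 + 4 + 1 + 4 + 1 + 4 + 1 + 1 = 18.

18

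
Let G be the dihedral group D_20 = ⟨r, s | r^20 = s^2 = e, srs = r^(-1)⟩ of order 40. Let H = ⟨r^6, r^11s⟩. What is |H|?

20

|⟨r^6⟩| = 10 and |⟨r^11s⟩| = 2, so |H| is a multiple of lcm(10, 2) = 10 and divides |G| = 40.
Closing under the operation: H = {e, r^2, r^4, r^6, r^8, r^10, r^12, r^14, r^16, r^18, rs, r^3s, r^5s, r^7s, r^9s, r^11s, r^13s, r^15s, r^17s, r^19s}, so |H| = 20.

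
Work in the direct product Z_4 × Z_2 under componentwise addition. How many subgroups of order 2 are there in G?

|G| = 8 and 2 | 8, so subgroups of order 2 are possible by Lagrange.
The subgroups of order 2 are: {(0,0), (0,1)}; {(0,0), (2,0)}; {(0,0), (2,1)}.
So G has 3 subgroups of order 2.

3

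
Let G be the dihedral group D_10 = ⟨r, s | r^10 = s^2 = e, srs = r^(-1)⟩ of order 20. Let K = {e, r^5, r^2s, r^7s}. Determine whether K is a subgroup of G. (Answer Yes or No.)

Yes

|K| = 4 divides |G| = 20, consistent with Lagrange.
K contains the identity, every element's inverse is in K, and K is closed under ·: it is a subgroup.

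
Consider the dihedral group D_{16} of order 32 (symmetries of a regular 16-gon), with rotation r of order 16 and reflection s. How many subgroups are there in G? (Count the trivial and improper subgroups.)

36

|G| = 32, so by Lagrange every subgroup order divides 32. Divisors: 1, 2, 4, 8, 16, 32.
Subgroups by order — order 1: 1; order 2: 17; order 4: 9; order 8: 5; order 16: 3; order 32: 1.
Total: 1 + 17 + 9 + 5 + 3 + 1 = 36.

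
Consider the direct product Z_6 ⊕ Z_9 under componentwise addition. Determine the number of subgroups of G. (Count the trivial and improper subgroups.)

|G| = 54, so by Lagrange every subgroup order divides 54. Divisors: 1, 2, 3, 6, 9, 18, 27, 54.
Subgroups by order — order 1: 1; order 2: 1; order 3: 4; order 6: 4; order 9: 4; order 18: 4; order 27: 1; order 54: 1.
Total: 1 + 1 + 4 + 4 + 4 + 4 + 1 + 1 = 20.

20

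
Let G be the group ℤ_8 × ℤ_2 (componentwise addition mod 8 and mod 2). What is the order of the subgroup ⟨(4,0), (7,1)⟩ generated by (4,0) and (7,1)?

8

|⟨(4,0)⟩| = 2 and |⟨(7,1)⟩| = 8, so |H| is a multiple of lcm(2, 8) = 8 and divides |G| = 16.
Closing under the operation: H = {(0,0), (1,1), (2,0), (3,1), (4,0), (5,1), (6,0), (7,1)}, so |H| = 8.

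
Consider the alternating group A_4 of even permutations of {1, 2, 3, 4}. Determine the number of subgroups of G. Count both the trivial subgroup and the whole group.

|G| = 12, so by Lagrange every subgroup order divides 12. Divisors: 1, 2, 3, 4, 6, 12.
Subgroups by order — order 1: 1; order 2: 3; order 3: 4; order 4: 1; order 6: 0; order 12: 1.
Total: 1 + 3 + 4 + 1 + 0 + 1 = 10.

10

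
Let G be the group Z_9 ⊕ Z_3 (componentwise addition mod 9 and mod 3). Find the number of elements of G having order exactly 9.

An element (a,b) has order lcm(ord(a), ord(b)); count pairs with lcm equal to 9.
Enumerating gives 18 such elements.

18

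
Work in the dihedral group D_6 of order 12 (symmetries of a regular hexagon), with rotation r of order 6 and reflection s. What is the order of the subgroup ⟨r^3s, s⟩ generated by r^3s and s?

|⟨r^3s⟩| = 2 and |⟨s⟩| = 2, so |H| is a multiple of lcm(2, 2) = 2 and divides |G| = 12.
Closing under the operation: H = {e, r^3, s, r^3s}, so |H| = 4.

4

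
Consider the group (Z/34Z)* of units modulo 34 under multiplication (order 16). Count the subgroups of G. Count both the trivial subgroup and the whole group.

|G| = 16, so by Lagrange every subgroup order divides 16. Divisors: 1, 2, 4, 8, 16.
Subgroups by order — order 1: 1; order 2: 1; order 4: 1; order 8: 1; order 16: 1.
Total: 1 + 1 + 1 + 1 + 1 = 5.

5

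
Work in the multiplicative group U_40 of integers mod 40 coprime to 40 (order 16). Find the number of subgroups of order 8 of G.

|G| = 16 and 8 | 16, so subgroups of order 8 are possible by Lagrange.
The subgroups of order 8 are: {1, 7, 9, 11, 13, 19, 23, 37}; {1, 3, 9, 11, 17, 19, 27, 33}; {1, 9, 11, 19, 21, 29, 31, 39}; {1, 9, 13, 17, 21, 29, 33, 37}; … (7 in all).
So G has 7 subgroups of order 8.

7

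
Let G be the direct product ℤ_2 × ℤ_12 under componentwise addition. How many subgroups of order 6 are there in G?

|G| = 24 and 6 | 24, so subgroups of order 6 are possible by Lagrange.
The subgroups of order 6 are: {(0,0), (0,2), (0,4), (0,6), (0,8), (0,10)}; {(0,0), (0,4), (0,8), (1,0), (1,4), (1,8)}; {(0,0), (0,4), (0,8), (1,2), (1,6), (1,10)}.
So G has 3 subgroups of order 6.

3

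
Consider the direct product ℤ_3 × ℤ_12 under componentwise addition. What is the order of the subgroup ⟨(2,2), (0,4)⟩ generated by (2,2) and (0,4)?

|⟨(2,2)⟩| = 6 and |⟨(0,4)⟩| = 3, so |H| is a multiple of lcm(6, 3) = 6 and divides |G| = 36.
Closing under the operation: H = {(0,0), (0,2), (0,4), (0,6), (0,8), (0,10), (1,0), (1,2), (1,4), (1,6), (1,8), (1,10), (2,0), (2,2), (2,4), (2,6), (2,8), (2,10)}, so |H| = 18.

18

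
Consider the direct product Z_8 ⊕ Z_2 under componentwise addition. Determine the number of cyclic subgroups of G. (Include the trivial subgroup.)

Each element a generates a cyclic subgroup ⟨a⟩; distinct elements may generate the same one (a cyclic group of order d has φ(d) generators).
Cyclic subgroups by order — order 1: 1; order 2: 3; order 4: 2; order 8: 2.
Total: 8.

8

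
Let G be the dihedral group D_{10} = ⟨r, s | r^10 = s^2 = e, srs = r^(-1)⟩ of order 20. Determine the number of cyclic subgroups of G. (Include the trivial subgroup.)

Group the elements of G by the cyclic subgroup they generate; each cyclic subgroup of order d accounts for φ(d) elements.
Cyclic subgroups by order — order 1: 1; order 2: 11; order 5: 1; order 10: 1.
Total: 14.

14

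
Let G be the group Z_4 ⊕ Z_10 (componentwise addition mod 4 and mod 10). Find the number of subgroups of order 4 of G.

3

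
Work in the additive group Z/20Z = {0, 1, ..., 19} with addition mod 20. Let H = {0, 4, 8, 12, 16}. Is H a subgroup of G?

Yes

|H| = 5 divides |G| = 20, consistent with Lagrange.
H contains the identity, every element's inverse is in H, and H is closed under +: it is a subgroup.
In fact H = ⟨16⟩.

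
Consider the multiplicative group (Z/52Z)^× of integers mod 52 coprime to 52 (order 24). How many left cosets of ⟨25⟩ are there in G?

|⟨25⟩| = 2 and |G| = 24.
By Lagrange, [G : H] = |G|/|H| = 24/2 = 12.

12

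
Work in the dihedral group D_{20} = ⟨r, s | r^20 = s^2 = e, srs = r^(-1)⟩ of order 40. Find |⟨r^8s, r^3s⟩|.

8

|⟨r^8s⟩| = 2 and |⟨r^3s⟩| = 2, so |H| is a multiple of lcm(2, 2) = 2 and divides |G| = 40.
Closing under the operation: H = {e, r^5, r^10, r^15, r^3s, r^8s, r^13s, r^18s}, so |H| = 8.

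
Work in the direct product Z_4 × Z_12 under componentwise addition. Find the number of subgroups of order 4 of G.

|G| = 48 and 4 | 48, so subgroups of order 4 are possible by Lagrange.
The subgroups of order 4 are: {(0,0), (0,3), (0,6), (0,9)}; {(0,0), (0,6), (2,0), (2,6)}; {(0,0), (0,6), (2,3), (2,9)}; {(0,0), (1,0), (2,0), (3,0)}; … (7 in all).
So G has 7 subgroups of order 4.

7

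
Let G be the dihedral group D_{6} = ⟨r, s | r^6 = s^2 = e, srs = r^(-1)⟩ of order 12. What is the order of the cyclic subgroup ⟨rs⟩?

2

Computing powers of rs: the smallest k with (rs)^k = e is k = 2.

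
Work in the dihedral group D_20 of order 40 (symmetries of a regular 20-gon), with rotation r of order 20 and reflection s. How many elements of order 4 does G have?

The elements of order 4 are: r^5, r^15.
That's 2.

2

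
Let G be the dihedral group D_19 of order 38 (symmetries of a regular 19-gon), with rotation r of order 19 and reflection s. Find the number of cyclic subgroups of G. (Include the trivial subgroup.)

Group the elements of G by the cyclic subgroup they generate; each cyclic subgroup of order d accounts for φ(d) elements.
Cyclic subgroups by order — order 1: 1; order 2: 19; order 19: 1.
Total: 21.

21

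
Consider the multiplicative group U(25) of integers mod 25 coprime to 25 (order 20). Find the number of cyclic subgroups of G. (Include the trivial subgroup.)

A cyclic subgroup of order d is generated by each of its φ(d) elements of order d, so the cyclic subgroups of order d number (#elements of order d)/φ(d).
Cyclic subgroups by order — order 1: 1; order 2: 1; order 4: 1; order 5: 1; order 10: 1; order 20: 1.
Total: 6.

6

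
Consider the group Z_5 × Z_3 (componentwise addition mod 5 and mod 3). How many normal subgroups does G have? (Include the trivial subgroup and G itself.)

4

G is abelian, so every subgroup is normal.
G has 4 subgroups in total, hence 4 normal subgroups.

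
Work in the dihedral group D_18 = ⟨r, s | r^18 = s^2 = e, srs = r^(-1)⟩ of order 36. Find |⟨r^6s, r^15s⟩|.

4

|⟨r^6s⟩| = 2 and |⟨r^15s⟩| = 2, so |H| is a multiple of lcm(2, 2) = 2 and divides |G| = 36.
Closing under the operation: H = {e, r^9, r^6s, r^15s}, so |H| = 4.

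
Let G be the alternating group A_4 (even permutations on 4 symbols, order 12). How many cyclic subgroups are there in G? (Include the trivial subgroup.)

A cyclic subgroup of order d is generated by each of its φ(d) elements of order d, so the cyclic subgroups of order d number (#elements of order d)/φ(d).
Cyclic subgroups by order — order 1: 1; order 2: 3; order 3: 4.
Total: 8.

8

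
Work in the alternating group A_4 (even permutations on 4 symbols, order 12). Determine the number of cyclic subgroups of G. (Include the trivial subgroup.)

8

Each element a generates a cyclic subgroup ⟨a⟩; distinct elements may generate the same one (a cyclic group of order d has φ(d) generators).
Cyclic subgroups by order — order 1: 1; order 2: 3; order 3: 4.
Total: 8.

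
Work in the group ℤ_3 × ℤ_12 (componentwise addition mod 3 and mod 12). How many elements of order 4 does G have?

2

An element (a,b) has order lcm(ord(a), ord(b)); count pairs with lcm equal to 4.
Enumerating gives 2 such elements.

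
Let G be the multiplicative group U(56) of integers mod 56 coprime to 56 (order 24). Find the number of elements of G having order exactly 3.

2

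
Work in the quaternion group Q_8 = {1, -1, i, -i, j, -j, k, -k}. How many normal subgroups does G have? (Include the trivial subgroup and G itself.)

G has 6 subgroups. Checking conjugation-invariance by order — order 1: 1/1 normal; order 2: 1/1 normal; order 4: 3/3 normal; order 8: 1/1 normal.
Total normal subgroups: 6.

6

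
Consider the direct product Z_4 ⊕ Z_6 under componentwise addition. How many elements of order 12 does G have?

8

An element (a,b) has order lcm(ord(a), ord(b)); count pairs with lcm equal to 12.
Enumerating gives 8 such elements.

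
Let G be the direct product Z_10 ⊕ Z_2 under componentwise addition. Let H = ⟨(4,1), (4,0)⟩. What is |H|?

10

|⟨(4,1)⟩| = 10 and |⟨(4,0)⟩| = 5, so |H| is a multiple of lcm(10, 5) = 10 and divides |G| = 20.
Closing under the operation: H = {(0,0), (0,1), (2,0), (2,1), (4,0), (4,1), (6,0), (6,1), (8,0), (8,1)}, so |H| = 10.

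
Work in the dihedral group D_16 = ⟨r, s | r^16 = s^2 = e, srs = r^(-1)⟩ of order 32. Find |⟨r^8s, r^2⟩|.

16

|⟨r^8s⟩| = 2 and |⟨r^2⟩| = 8, so |H| is a multiple of lcm(2, 8) = 8 and divides |G| = 32.
Closing under the operation: H = {e, r^2, r^4, r^6, r^8, r^10, r^12, r^14, s, r^2s, r^4s, r^6s, r^8s, r^10s, r^12s, r^14s}, so |H| = 16.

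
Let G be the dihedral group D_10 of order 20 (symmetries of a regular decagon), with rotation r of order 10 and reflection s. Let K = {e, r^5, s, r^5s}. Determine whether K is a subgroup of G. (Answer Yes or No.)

Yes

|K| = 4 divides |G| = 20, consistent with Lagrange.
K contains the identity, every element's inverse is in K, and K is closed under ·: it is a subgroup.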